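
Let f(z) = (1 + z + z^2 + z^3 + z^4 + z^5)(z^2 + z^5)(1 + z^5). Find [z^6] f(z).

2

(1 + z + z^2 + z^3 + z^4 + z^5) has coefficients 1,1,1,1,1,1 for degrees 0…5.
(z^2 + z^5) has coefficients 0,0,1,0,0,1,0 for degrees 0…6.
Finally multiplying by (1 + z^5), the product of all factors after the first has coefficients 0,0,1,0,0,1,0 for degrees 0…6.
[z^6] = 1·0 + 1·1 + 1·0 + 1·0 + 1·1 + 1·0 = 2.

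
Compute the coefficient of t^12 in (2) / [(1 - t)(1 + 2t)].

The denominator gives the recurrence a_n = −a_(n−1) + 2a_(n−2) for n ≥ 2; the numerator fixes a_0 = 2, a_1 = -2.
Iterating: 2, -2, 6, -10, 22, -42, 86, -170, 342, -682, 1366, -2730, 5462, so a_12 = 5462.

5462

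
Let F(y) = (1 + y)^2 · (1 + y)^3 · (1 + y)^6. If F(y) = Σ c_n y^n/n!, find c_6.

The EGF product rule gives c_6 = Σ_{k_1+k_2+k_3=6} C(6; k_1,k_2,k_3) · ∏ g_i(k_i), where (1+y)^2 gives the falling factorial (2)_k; (1+y)^3 gives the falling factorial (3)_k; (1+y)^6 gives the falling factorial (6)_k.
g_1(k) for k = 0…6: 1, 2, 2, 0, 0, 0, 0.
g_2(k) for k = 0…6: 1, 3, 6, 6, 0, 0, 0.
g_3(k) for k = 0…6: 1, 6, 30, 120, 360, 720, 720.
First combine the last two factors: h(k) = Σ_j C(k,j)·g_2(j)·g_3(k−j) for k = 0…6: 1, 9, 72, 504, 3024, 15120, 60480.
c_6 = Σ_k C(6,k)·g_1(k)·h(6−k) = 1·1·60480 + 6·2·15120 + 15·2·3024 = 60480 + 181440 + 90720 = 332640.

332640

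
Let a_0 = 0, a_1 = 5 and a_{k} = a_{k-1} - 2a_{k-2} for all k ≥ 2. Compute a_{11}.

115

The ordinary generating function has denominator 1 - t + 2t^2.
Iterating the recurrence: a_0,…,a_{11} = 0, 5, 5, -5, -15, -5, 25, 35, -15, -85, -55, 115.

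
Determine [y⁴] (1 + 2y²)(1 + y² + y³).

2

(1 + 2y²) has coefficients 1,0,2 for degrees 0…2.
(1 + y² + y³) has coefficients 1,0,1,1,0 for degrees 0…4.
[y⁴] = 1·0 + 2·1 = 2.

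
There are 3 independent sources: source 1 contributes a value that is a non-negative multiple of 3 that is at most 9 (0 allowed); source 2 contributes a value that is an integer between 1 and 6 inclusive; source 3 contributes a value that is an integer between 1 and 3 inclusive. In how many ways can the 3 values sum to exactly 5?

4

The generating function for the choices is (1 + t^3 + t^6 + t^9)·(t + t^2 + t^3 + t^4 + t^5 + t^6)·(t + t^2 + t^3); the count is [t^5].
(1 + t^3 + t^6 + t^9) has coefficients 1,0,0,1,0,0 for degrees 0…5.
(t + t^2 + t^3 + t^4 + t^5 + t^6) has coefficients 0,1,1,1,1,1 for degrees 0…5.
Finally multiplying by (t + t^2 + t^3), the product of all factors after the first has coefficients 0,0,1,2,3,3 for degrees 0…5.
[t^5] = 1·3 + 1·1 = 4.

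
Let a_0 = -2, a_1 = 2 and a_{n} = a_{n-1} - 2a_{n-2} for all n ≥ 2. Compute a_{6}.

The ordinary generating function has denominator 1 - x + 2x^2.
Iterating the recurrence: a_0,…,a_{6} = -2, 2, 6, 2, -10, -14, 6.

6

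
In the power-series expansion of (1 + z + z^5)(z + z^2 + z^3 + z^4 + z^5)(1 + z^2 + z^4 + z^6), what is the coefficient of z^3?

(1 + z + z^5) has coefficients 1,1,0,0 for degrees 0…3.
(z + z^2 + z^3 + z^4 + z^5) has coefficients 0,1,1,1 for degrees 0…3.
Finally multiplying by (1 + z^2 + z^4 + z^6), the product of all factors after the first has coefficients 0,1,1,2 for degrees 0…3.
[z^3] = 1·2 + 1·1 = 3.

3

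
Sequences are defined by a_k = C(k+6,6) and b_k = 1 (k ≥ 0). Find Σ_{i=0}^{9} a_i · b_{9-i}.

The convolution is the t^9 coefficient of A(t)B(t).
Σ = 1·1 + 7·1 + 28·1 + 84·1 + 210·1 + 462·1 + 924·1 + 1716·1 + 3003·1 + 5005·1 = 11440.

11440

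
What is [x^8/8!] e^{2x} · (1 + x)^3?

The EGF product rule gives c_8 = Σ_{k_1+k_2=8} C(8; k_1,k_2) · ∏ g_i(k_i), where e^{2x} gives (2)^k; (1+x)^3 gives the falling factorial (3)_k.
g_1(k) for k = 0…8: 1, 2, 4, 8, 16, 32, 64, 128, 256.
g_2(k) for k = 0…8: 1, 3, 6, 6, 0, 0, 0, 0, 0.
c_8 = Σ_k C(8,k)·g_1(k)·g_2(8−k) = 56·32·6 + 28·64·6 + 8·128·3 + 1·256·1 = 10752 + 10752 + 3072 + 256 = 24832.

24832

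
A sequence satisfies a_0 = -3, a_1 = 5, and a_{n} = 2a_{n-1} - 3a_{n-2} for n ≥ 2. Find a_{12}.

The ordinary generating function has denominator 1 - 2t + 3t^2.
Iterating the recurrence: a_0,…,a_{12} = -3, 5, 19, 23, -11, -91, -149, -25, 397, 869, 547, -1513, -4667.

-4667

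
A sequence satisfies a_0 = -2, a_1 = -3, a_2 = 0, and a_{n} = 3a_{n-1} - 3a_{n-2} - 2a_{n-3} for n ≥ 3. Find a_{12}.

The ordinary generating function has denominator 1 - 3q + 3q^2 + 2q^3.
Iterating the recurrence: a_0,…,a_{12} = -2, -3, 0, 13, 45, 96, 127, 3, -564, -1955, -4179, -5544, -185.

-185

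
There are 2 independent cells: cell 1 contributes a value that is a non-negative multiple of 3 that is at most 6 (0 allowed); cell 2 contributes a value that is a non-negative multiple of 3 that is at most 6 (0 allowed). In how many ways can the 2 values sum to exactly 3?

The generating function for the choices is (1 + x³ + x⁶)·(1 + x³ + x⁶); the count is [x³].
(1 + x³ + x⁶) has coefficients 1,0,0,1 for degrees 0…3.
(1 + x³ + x⁶) has coefficients 1,0,0,1 for degrees 0…3.
[x³] = 1·1 + 1·1 = 2.

2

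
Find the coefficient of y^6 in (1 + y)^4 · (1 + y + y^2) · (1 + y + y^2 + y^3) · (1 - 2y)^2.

(1 + y)^4 has coefficients 1,4,6,4,1 for degrees 0…4.
(1 + y + y^2) has coefficients 1,1,1,0,0,0,0 for degrees 0…6.
Multiplying by (1 + y + y^2 + y^3) gives running coefficients 1,2,3,3,2,1,0 for degrees 0…6.
Finally multiplying by (1 - 2y)^2, the product of all factors after the first has coefficients 1,-2,-1,-1,2,5,4 for degrees 0…6.
[y^6] = 1·4 + 4·5 + 6·2 + 4·(-1) + 1·(-1) = 31.

31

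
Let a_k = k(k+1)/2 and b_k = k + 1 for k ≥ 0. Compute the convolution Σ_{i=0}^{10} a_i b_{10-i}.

This is [x^10] in the product of the two ordinary generating functions.
Σ = 0·11 + 1·10 + 3·9 + 6·8 + 10·7 + 15·6 + 21·5 + 28·4 + 36·3 + 45·2 + 55·1 = 715.

715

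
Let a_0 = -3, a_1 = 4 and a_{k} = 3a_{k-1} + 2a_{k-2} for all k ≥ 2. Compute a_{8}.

14538

The ordinary generating function has denominator 1 - 3x - 2x^2.
Iterating the recurrence: a_0,…,a_{8} = -3, 4, 6, 26, 90, 322, 1146, 4082, 14538.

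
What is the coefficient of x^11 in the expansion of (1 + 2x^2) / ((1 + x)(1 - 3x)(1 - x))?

The denominator gives the recurrence a_n = 3a_(n−1) + a_(n−2) − 3a_(n−3) for n ≥ 3; the numerator fixes a_0 = 1, a_1 = 3, a_2 = 12.
Iterating: 1, 3, 12, 36, 111, 333, 1002, 3006, 9021, 27063, 81192, 243576, so a_11 = 243576.

243576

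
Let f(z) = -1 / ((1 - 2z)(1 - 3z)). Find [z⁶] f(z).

-2059

Partial fractions give a closed form: a_n = (2)·2^n + (-3)·3^n.
At n = 6: a_6 = -2059.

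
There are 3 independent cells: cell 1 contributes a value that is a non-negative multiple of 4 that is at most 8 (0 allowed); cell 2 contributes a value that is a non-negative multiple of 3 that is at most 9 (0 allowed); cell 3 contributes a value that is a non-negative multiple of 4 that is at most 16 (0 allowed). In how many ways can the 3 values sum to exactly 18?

The generating function for the choices is (1 + q^4 + q^8)·(1 + q^3 + q^6 + q^9)·(1 + q^4 + q^8 + q^12 + q^16); the count is [q^18].
(1 + q^4 + q^8) has coefficients 1,0,0,0,1,0,0,0,1 for degrees 0…8.
(1 + q^3 + q^6 + q^9) has coefficients 1,0,0,1,0,0,1,0,0,1,0,0,0,0,0,0,0,0,0 for degrees 0…18.
Finally multiplying by (1 + q^4 + q^8 + q^12 + q^16), the product of all factors after the first has coefficients 1,0,0,1,1,0,1,1,1,1,1,1,1,1,1,1,1,1,1 for degrees 0…18.
[q^18] = 1·1 + 1·1 + 1·1 = 3.

3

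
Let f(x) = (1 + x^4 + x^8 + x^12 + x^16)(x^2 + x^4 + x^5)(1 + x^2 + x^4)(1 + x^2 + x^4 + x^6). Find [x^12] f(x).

(1 + x^4 + x^8 + x^12 + x^16) has coefficients 1,0,0,0,1,0,0,0,1,0,0,0,1 for degrees 0…12.
(x^2 + x^4 + x^5) has coefficients 0,0,1,0,1,1,0,0,0,0,0,0,0 for degrees 0…12.
Multiplying by (1 + x^2 + x^4) gives running coefficients 0,0,1,0,2,1,2,1,1,1,0,0,0 for degrees 0…12.
Finally multiplying by (1 + x^2 + x^4 + x^6), the product of all factors after the first has coefficients 0,0,1,0,3,1,5,2,6,3,5,3,3 for degrees 0…12.
[x^12] = 1·3 + 1·6 + 1·3 + 1·0 = 12.

12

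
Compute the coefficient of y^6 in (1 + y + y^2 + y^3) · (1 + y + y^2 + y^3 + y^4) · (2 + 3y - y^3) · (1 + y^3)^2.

(1 + y + y^2 + y^3) has coefficients 1,1,1,1 for degrees 0…3.
(1 + y + y^2 + y^3 + y^4) has coefficients 1,1,1,1,1,0,0 for degrees 0…6.
Multiplying by (2 + 3y - y^3) gives running coefficients 2,5,5,4,4,2,-1 for degrees 0…6.
Finally multiplying by (1 + y^3)^2, the product of all factors after the first has coefficients 2,5,5,8,14,12,9 for degrees 0…6.
[y^6] = 1·9 + 1·12 + 1·14 + 1·8 = 43.

43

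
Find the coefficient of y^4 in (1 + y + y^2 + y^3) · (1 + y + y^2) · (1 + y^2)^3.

14

(1 + y + y^2 + y^3) has coefficients 1,1,1,1 for degrees 0…3.
(1 + y + y^2) has coefficients 1,1,1,0,0 for degrees 0…4.
Finally multiplying by (1 + y^2)^3, the product of all factors after the first has coefficients 1,1,4,3,6 for degrees 0…4.
[y^4] = 1·6 + 1·3 + 1·4 + 1·1 = 14.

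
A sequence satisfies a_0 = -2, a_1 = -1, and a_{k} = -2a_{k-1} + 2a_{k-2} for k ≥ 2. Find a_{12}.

The ordinary generating function has denominator 1 + 2q - 2q^2.
Iterating the recurrence: a_0,…,a_{12} = -2, -1, -2, 2, -8, 20, -56, 152, -416, 1136, -3104, 8480, -23168.

-23168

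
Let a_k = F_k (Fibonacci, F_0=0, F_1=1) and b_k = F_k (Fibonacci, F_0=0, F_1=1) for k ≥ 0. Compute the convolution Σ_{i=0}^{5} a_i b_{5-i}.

10

This is [x^5] in the product of the two ordinary generating functions.
Σ = 0·5 + 1·3 + 1·2 + 2·1 + 3·1 + 5·0 = 10.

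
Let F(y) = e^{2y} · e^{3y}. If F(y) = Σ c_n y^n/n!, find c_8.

The EGF product rule gives c_8 = Σ_{k_1+k_2=8} C(8; k_1,k_2) · ∏ g_i(k_i), where e^{2y} gives (2)^k; e^{3y} gives (3)^k.
g_1(k) for k = 0…8: 1, 2, 4, 8, 16, 32, 64, 128, 256.
g_2(k) for k = 0…8: 1, 3, 9, 27, 81, 243, 729, 2187, 6561.
c_8 = Σ_k C(8,k)·g_1(k)·g_2(8−k) = 1·1·6561 + 8·2·2187 + 28·4·729 + 56·8·243 + 70·16·81 + 56·32·27 + 28·64·9 + 8·128·3 + 1·256·1 = 6561 + 34992 + 81648 + 108864 + 90720 + 48384 + 16128 + 3072 + 256 = 390625.

390625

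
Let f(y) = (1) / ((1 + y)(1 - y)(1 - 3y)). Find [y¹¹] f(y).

199290

The denominator gives the recurrence a_n = 3a_(n−1) + a_(n−2) − 3a_(n−3) for n ≥ 3; the numerator fixes a_0 = 1, a_1 = 3, a_2 = 10.
Iterating: 1, 3, 10, 30, 91, 273, 820, 2460, 7381, 22143, 66430, 199290, so a_11 = 199290.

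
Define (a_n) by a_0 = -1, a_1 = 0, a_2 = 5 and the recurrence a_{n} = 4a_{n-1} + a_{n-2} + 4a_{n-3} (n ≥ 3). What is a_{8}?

27077

The ordinary generating function has denominator 1 - 4q - q^2 - 4q^3.
Iterating the recurrence: a_0,…,a_{8} = -1, 0, 5, 16, 69, 312, 1381, 6112, 27077.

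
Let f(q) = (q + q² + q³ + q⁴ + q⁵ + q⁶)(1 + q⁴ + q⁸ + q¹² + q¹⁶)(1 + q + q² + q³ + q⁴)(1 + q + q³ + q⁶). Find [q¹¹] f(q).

28

(q + q² + q³ + q⁴ + q⁵ + q⁶) has coefficients 0,1,1,1,1,1,1 for degrees 0…6.
(1 + q⁴ + q⁸ + q¹² + q¹⁶) has coefficients 1,0,0,0,1,0,0,0,1,0,0,0 for degrees 0…11.
Multiplying by (1 + q + q² + q³ + q⁴) gives running coefficients 1,1,1,1,2,1,1,1,2,1,1,1 for degrees 0…11.
Finally multiplying by (1 + q + q³ + q⁶), the product of all factors after the first has coefficients 1,2,2,3,4,4,4,5,5,5,5,5 for degrees 0…11.
[q¹¹] = 1·5 + 1·5 + 1·5 + 1·5 + 1·4 + 1·4 = 28.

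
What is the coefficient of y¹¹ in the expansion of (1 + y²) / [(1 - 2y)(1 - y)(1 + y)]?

3412

Partial fractions give a closed form: a_n = (5/3)·2^n + (-1)·1^n + (1/3)·(-1)^n.
At n = 11: a_11 = 3412.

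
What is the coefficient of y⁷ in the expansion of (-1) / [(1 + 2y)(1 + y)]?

255

Partial fractions give a closed form: a_n = (-2)·(-2)^n + (1)·(-1)^n.
At n = 7: a_7 = 255.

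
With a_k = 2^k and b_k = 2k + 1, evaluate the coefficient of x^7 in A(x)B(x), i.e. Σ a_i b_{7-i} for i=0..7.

749

This is [x^7] in the product of the two ordinary generating functions.
Σ = 1·15 + 2·13 + 4·11 + 8·9 + 16·7 + 32·5 + 64·3 + 128·1 = 749.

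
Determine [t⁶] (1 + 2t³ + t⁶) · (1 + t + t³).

3

(1 + 2t³ + t⁶) has coefficients 1,0,0,2,0,0,1 for degrees 0…6.
(1 + t + t³) has coefficients 1,1,0,1,0,0,0 for degrees 0…6.
[t⁶] = 1·0 + 2·1 + 1·1 = 3.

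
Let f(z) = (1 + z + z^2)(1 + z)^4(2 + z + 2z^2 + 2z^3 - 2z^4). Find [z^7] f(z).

5

(1 + z + z^2) has coefficients 1,1,1 for degrees 0…2.
(1 + z)^4 has coefficients 1,4,6,4,1,0,0,0 for degrees 0…7.
Finally multiplying by (2 + z + 2z^2 + 2z^3 - 2z^4), the product of all factors after the first has coefficients 2,9,18,24,24,13,-2,-6 for degrees 0…7.
[z^7] = 1·(-6) + 1·(-2) + 1·13 = 5.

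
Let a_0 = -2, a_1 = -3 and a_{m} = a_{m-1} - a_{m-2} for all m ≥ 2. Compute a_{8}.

The ordinary generating function has denominator 1 - x + x^2.
Iterating the recurrence: a_0,…,a_{8} = -2, -3, -1, 2, 3, 1, -2, -3, -1.

-1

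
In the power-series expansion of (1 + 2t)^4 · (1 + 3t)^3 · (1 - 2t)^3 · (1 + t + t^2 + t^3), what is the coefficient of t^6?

515

(1 + 2t)^4 has coefficients 1,8,24,32,16 for degrees 0…4.
(1 + 3t)^3 has coefficients 1,9,27,27,0,0,0 for degrees 0…6.
Multiplying by (1 - 2t)^3 gives running coefficients 1,3,-15,-35,90,108,-216 for degrees 0…6.
Finally multiplying by (1 + t + t^2 + t^3), the product of all factors after the first has coefficients 1,4,-11,-46,43,148,-53 for degrees 0…6.
[t^6] = 1·(-53) + 8·148 + 24·43 + 32·(-46) + 16·(-11) = 515.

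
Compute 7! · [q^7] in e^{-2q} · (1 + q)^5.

-1248

The EGF product rule gives c_7 = Σ_{k_1+k_2=7} C(7; k_1,k_2) · ∏ g_i(k_i), where e^{-2q} gives (-2)^k; (1+q)^5 gives the falling factorial (5)_k.
g_1(k) for k = 0…7: 1, -2, 4, -8, 16, -32, 64, -128.
g_2(k) for k = 0…7: 1, 5, 20, 60, 120, 120, 0, 0.
c_7 = Σ_k C(7,k)·g_1(k)·g_2(7−k) = 21·4·120 + 35·(-8)·120 + 35·16·60 + 21·(-32)·20 + 7·64·5 + 1·(-128)·1 = 10080 − 33600 + 33600 − 13440 + 2240 − 128 = -1248.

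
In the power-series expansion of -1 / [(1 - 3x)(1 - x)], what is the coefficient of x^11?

-265720

The denominator gives the recurrence a_n = 4a_(n−1) − 3a_(n−2) for n ≥ 2; the numerator fixes a_0 = -1, a_1 = -4.
Iterating: -1, -4, -13, -40, -121, -364, -1093, -3280, -9841, -29524, -88573, -265720, so a_11 = -265720.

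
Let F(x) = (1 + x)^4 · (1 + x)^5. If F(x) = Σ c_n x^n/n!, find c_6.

The EGF product rule gives c_6 = Σ_{k_1+k_2=6} C(6; k_1,k_2) · ∏ g_i(k_i), where (1+x)^4 gives the falling factorial (4)_k; (1+x)^5 gives the falling factorial (5)_k.
g_1(k) for k = 0…6: 1, 4, 12, 24, 24, 0, 0.
g_2(k) for k = 0…6: 1, 5, 20, 60, 120, 120, 0.
c_6 = Σ_k C(6,k)·g_1(k)·g_2(6−k) = 6·4·120 + 15·12·120 + 20·24·60 + 15·24·20 = 2880 + 21600 + 28800 + 7200 = 60480.

60480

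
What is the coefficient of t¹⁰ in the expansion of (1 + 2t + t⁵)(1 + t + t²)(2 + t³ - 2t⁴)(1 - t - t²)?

-1

(1 + 2t + t⁵) has coefficients 1,2,0,0,0,1 for degrees 0…5.
(1 + t + t²) has coefficients 1,1,1,0,0,0,0,0,0,0,0 for degrees 0…10.
Multiplying by (2 + t³ - 2t⁴) gives running coefficients 2,2,2,1,-1,-1,-2,0,0,0,0 for degrees 0…10.
Finally multiplying by (1 - t - t²), the product of all factors after the first has coefficients 2,0,-2,-3,-4,-1,0,3,2,0,0 for degrees 0…10.
[t¹⁰] = 1·0 + 2·0 + 1·(-1) = -1.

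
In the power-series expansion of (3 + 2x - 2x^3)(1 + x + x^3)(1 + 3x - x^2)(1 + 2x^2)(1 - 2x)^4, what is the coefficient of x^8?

430

(3 + 2x - 2x^3) has coefficients 3,2,0,-2 for degrees 0…3.
(1 + x + x^3) has coefficients 1,1,0,1,0,0,0,0,0 for degrees 0…8.
Multiplying by (1 + 3x - x^2) gives running coefficients 1,4,2,0,3,-1,0,0,0 for degrees 0…8.
Multiplying by (1 + 2x^2) gives running coefficients 1,4,4,8,7,-1,6,-2,0 for degrees 0…8.
Finally multiplying by (1 - 2x)^4, the product of all factors after the first has coefficients 1,-4,-4,40,-73,71,-10,-170,304 for degrees 0…8.
[x^8] = 3·304 + 2·(-170) − 2·71 = 430.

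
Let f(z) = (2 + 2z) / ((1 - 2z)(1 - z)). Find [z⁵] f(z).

The denominator gives the recurrence a_n = 3a_(n−1) − 2a_(n−2) for n ≥ 3; the numerator fixes a_0 = 2, a_1 = 8, a_2 = 20.
Iterating: 2, 8, 20, 44, 92, 188, so a_5 = 188.

188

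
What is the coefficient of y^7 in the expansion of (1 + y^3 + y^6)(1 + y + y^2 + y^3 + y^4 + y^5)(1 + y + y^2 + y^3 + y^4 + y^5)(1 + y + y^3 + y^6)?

30

(1 + y^3 + y^6) has coefficients 1,0,0,1,0,0,1 for degrees 0…6.
(1 + y + y^2 + y^3 + y^4 + y^5) has coefficients 1,1,1,1,1,1,0,0 for degrees 0…7.
Multiplying by (1 + y + y^2 + y^3 + y^4 + y^5) gives running coefficients 1,2,3,4,5,6,5,4 for degrees 0…7.
Finally multiplying by (1 + y + y^3 + y^6), the product of all factors after the first has coefficients 1,3,5,8,11,14,16,16 for degrees 0…7.
[y^7] = 1·16 + 1·11 + 1·3 = 30.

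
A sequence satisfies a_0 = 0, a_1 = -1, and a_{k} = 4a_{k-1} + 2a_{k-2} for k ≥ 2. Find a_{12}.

-12291840

The ordinary generating function has denominator 1 - 4z - 2z^2.
Iterating the recurrence: a_0,…,a_{12} = 0, -1, -4, -18, -80, -356, -1584, -7048, -31360, -139536, -620864, -2762528, -12291840.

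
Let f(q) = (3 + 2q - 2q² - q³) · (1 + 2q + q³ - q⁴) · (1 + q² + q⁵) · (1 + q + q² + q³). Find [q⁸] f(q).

(3 + 2q - 2q² - q³) has coefficients 3,2,-2,-1 for degrees 0…3.
(1 + 2q + q³ - q⁴) has coefficients 1,2,0,1,-1,0,0,0,0 for degrees 0…8.
Multiplying by (1 + q² + q⁵) gives running coefficients 1,2,1,3,-1,2,1,0,1 for degrees 0…8.
Finally multiplying by (1 + q + q² + q³), the product of all factors after the first has coefficients 1,3,4,7,5,5,5,2,4 for degrees 0…8.
[q⁸] = 3·4 + 2·2 − 2·5 − 1·5 = 1.

1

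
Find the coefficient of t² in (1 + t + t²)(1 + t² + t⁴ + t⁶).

2

(1 + t + t²) has coefficients 1,1,1 for degrees 0…2.
(1 + t² + t⁴ + t⁶) has coefficients 1,0,1 for degrees 0…2.
[t²] = 1·1 + 1·0 + 1·1 = 2.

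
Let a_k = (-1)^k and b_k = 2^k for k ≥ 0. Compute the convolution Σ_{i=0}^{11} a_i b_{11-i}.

This is [x^11] in the product of the two ordinary generating functions.
Σ = 1·2048 − 1·1024 + 1·512 − 1·256 + 1·128 − 1·64 + 1·32 − 1·16 + 1·8 − 1·4 + 1·2 − 1·1 = 1365.

1365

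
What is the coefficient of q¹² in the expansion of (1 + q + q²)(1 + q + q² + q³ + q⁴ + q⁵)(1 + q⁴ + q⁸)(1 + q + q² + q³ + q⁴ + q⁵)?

25

(1 + q + q²) has coefficients 1,1,1 for degrees 0…2.
(1 + q + q² + q³ + q⁴ + q⁵) has coefficients 1,1,1,1,1,1,0,0,0,0,0,0,0 for degrees 0…12.
Multiplying by (1 + q⁴ + q⁸) gives running coefficients 1,1,1,1,2,2,1,1,2,2,1,1,1 for degrees 0…12.
Finally multiplying by (1 + q + q² + q³ + q⁴ + q⁵), the product of all factors after the first has coefficients 1,2,3,4,6,8,8,8,9,10,9,8,8 for degrees 0…12.
[q¹²] = 1·8 + 1·8 + 1·9 = 25.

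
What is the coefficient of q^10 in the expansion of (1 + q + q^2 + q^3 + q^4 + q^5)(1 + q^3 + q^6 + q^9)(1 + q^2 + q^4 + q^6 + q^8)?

(1 + q + q^2 + q^3 + q^4 + q^5) has coefficients 1,1,1,1,1,1 for degrees 0…5.
(1 + q^3 + q^6 + q^9) has coefficients 1,0,0,1,0,0,1,0,0,1,0 for degrees 0…10.
Finally multiplying by (1 + q^2 + q^4 + q^6 + q^8), the product of all factors after the first has coefficients 1,0,1,1,1,1,2,1,2,2,1 for degrees 0…10.
[q^10] = 1·1 + 1·2 + 1·2 + 1·1 + 1·2 + 1·1 = 9.

9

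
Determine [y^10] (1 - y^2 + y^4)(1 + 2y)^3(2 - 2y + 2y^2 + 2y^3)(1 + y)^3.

(1 - y^2 + y^4) has coefficients 1,0,-1,0,1 for degrees 0…4.
(1 + 2y)^3 has coefficients 1,6,12,8,0,0,0,0,0,0,0 for degrees 0…10.
Multiplying by (2 - 2y + 2y^2 + 2y^3) gives running coefficients 2,10,14,6,20,40,16,0,0,0,0 for degrees 0…10.
Finally multiplying by (1 + y)^3, the product of all factors after the first has coefficients 2,16,50,80,90,132,202,188,88,16,0 for degrees 0…10.
[y^10] = 1·0 − 1·88 + 1·202 = 114.

114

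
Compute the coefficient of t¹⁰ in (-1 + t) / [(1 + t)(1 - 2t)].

The denominator gives the recurrence a_n = a_(n−1) + 2a_(n−2) for n ≥ 2; the numerator fixes a_0 = -1, a_1 = 0.
Iterating: -1, 0, -2, -2, -6, -10, -22, -42, -86, -170, -342, so a_10 = -342.

-342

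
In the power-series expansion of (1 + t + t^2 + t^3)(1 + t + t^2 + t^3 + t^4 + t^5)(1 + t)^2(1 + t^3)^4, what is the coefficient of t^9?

(1 + t + t^2 + t^3) has coefficients 1,1,1,1 for degrees 0…3.
(1 + t + t^2 + t^3 + t^4 + t^5) has coefficients 1,1,1,1,1,1,0,0,0,0 for degrees 0…9.
Multiplying by (1 + t)^2 gives running coefficients 1,3,4,4,4,4,3,1,0,0 for degrees 0…9.
Finally multiplying by (1 + t^3)^4, the product of all factors after the first has coefficients 1,3,4,8,16,20,25,35,40,40 for degrees 0…9.
[t^9] = 1·40 + 1·40 + 1·35 + 1·25 = 140.

140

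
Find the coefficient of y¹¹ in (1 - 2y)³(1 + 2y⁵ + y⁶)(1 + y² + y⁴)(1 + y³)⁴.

-70

(1 - 2y)³ has coefficients 1,-6,12,-8 for degrees 0…3.
(1 + 2y⁵ + y⁶) has coefficients 1,0,0,0,0,2,1,0,0,0,0,0 for degrees 0…11.
Multiplying by (1 + y² + y⁴) gives running coefficients 1,0,1,0,1,2,1,2,1,2,1,0 for degrees 0…11.
Finally multiplying by (1 + y³)⁴, the product of all factors after the first has coefficients 1,0,1,4,1,6,7,6,15,10,15,20 for degrees 0…11.
[y¹¹] = 1·20 − 6·15 + 12·10 − 8·15 = -70.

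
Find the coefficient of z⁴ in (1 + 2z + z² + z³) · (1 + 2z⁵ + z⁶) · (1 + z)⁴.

(1 + 2z + z² + z³) has coefficients 1,2,1,1 for degrees 0…3.
(1 + 2z⁵ + z⁶) has coefficients 1,0,0,0,0 for degrees 0…4.
Finally multiplying by (1 + z)⁴, the product of all factors after the first has coefficients 1,4,6,4,1 for degrees 0…4.
[z⁴] = 1·1 + 2·4 + 1·6 + 1·4 = 19.

19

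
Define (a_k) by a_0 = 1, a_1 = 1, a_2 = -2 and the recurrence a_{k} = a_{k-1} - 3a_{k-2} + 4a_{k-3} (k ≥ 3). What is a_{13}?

-503

The ordinary generating function has denominator 1 - t + 3t^2 - 4t^3.
Iterating the recurrence: a_0,…,a_{13} = 1, 1, -2, -1, 9, 4, -27, -3, 94, -5, -299, 92, 969, -503.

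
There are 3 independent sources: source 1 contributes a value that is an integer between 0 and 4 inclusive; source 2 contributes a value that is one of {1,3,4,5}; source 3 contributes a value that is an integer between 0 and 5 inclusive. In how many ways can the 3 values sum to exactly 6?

14

The generating function for the choices is (1 + y + y^2 + y^3 + y^4)·(y + y^3 + y^4 + y^5)·(1 + y + y^2 + y^3 + y^4 + y^5); the count is [y^6].
(1 + y + y^2 + y^3 + y^4) has coefficients 1,1,1,1,1 for degrees 0…4.
(y + y^3 + y^4 + y^5) has coefficients 0,1,0,1,1,1,0 for degrees 0…6.
Finally multiplying by (1 + y + y^2 + y^3 + y^4 + y^5), the product of all factors after the first has coefficients 0,1,1,2,3,4,4 for degrees 0…6.
[y^6] = 1·4 + 1·4 + 1·3 + 1·2 + 1·1 = 14.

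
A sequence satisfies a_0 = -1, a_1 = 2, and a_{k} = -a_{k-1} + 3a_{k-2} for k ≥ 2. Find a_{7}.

314

The ordinary generating function has denominator 1 + x - 3x^2.
Iterating the recurrence: a_0,…,a_{7} = -1, 2, -5, 11, -26, 59, -137, 314.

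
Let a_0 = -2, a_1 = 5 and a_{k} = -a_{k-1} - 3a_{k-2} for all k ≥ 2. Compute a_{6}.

-74

The ordinary generating function has denominator 1 + z + 3z^2.
Iterating the recurrence: a_0,…,a_{6} = -2, 5, 1, -16, 13, 35, -74.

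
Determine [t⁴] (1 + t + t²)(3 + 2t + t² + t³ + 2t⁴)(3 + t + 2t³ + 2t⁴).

(1 + t + t²) has coefficients 1,1,1 for degrees 0…2.
(3 + 2t + t² + t³ + 2t⁴) has coefficients 3,2,1,1,2 for degrees 0…4.
Finally multiplying by (3 + t + 2t³ + 2t⁴), the product of all factors after the first has coefficients 9,9,5,10,17 for degrees 0…4.
[t⁴] = 1·17 + 1·10 + 1·5 = 32.

32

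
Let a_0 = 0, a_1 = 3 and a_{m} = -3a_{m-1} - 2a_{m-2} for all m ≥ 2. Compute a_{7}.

The ordinary generating function has denominator 1 + 3t + 2t^2.
Iterating the recurrence: a_0,…,a_{7} = 0, 3, -9, 21, -45, 93, -189, 381.

381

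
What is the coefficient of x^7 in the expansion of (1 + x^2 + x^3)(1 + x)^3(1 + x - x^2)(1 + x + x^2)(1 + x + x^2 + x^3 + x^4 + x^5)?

76

(1 + x^2 + x^3) has coefficients 1,0,1,1 for degrees 0…3.
(1 + x)^3 has coefficients 1,3,3,1,0,0,0,0 for degrees 0…7.
Multiplying by (1 + x - x^2) gives running coefficients 1,4,5,1,-2,-1,0,0 for degrees 0…7.
Multiplying by (1 + x + x^2) gives running coefficients 1,5,10,10,4,-2,-3,-1 for degrees 0…7.
Finally multiplying by (1 + x + x^2 + x^3 + x^4 + x^5), the product of all factors after the first has coefficients 1,6,16,26,30,28,24,18 for degrees 0…7.
[x^7] = 1·18 + 1·28 + 1·30 = 76.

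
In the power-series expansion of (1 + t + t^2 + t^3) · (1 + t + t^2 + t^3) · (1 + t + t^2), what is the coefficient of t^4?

(1 + t + t^2 + t^3) has coefficients 1,1,1,1 for degrees 0…3.
(1 + t + t^2 + t^3) has coefficients 1,1,1,1,0 for degrees 0…4.
Finally multiplying by (1 + t + t^2), the product of all factors after the first has coefficients 1,2,3,3,2 for degrees 0…4.
[t^4] = 1·2 + 1·3 + 1·3 + 1·2 = 10.

10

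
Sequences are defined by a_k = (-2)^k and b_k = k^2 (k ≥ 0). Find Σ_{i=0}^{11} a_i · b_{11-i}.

The convolution is the x^11 coefficient of A(x)B(x).
Σ = 1·121 − 2·100 + 4·81 − 8·64 + 16·49 − 32·36 + 64·25 − 128·16 + 256·9 − 512·4 + 1024·1 − 2048·0 = 197.

197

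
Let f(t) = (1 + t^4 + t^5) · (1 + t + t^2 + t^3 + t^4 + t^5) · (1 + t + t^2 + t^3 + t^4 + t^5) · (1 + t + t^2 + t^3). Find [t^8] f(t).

42

(1 + t^4 + t^5) has coefficients 1,0,0,0,1,1 for degrees 0…5.
(1 + t + t^2 + t^3 + t^4 + t^5) has coefficients 1,1,1,1,1,1,0,0,0 for degrees 0…8.
Multiplying by (1 + t + t^2 + t^3 + t^4 + t^5) gives running coefficients 1,2,3,4,5,6,5,4,3 for degrees 0…8.
Finally multiplying by (1 + t + t^2 + t^3), the product of all factors after the first has coefficients 1,3,6,10,14,18,20,20,18 for degrees 0…8.
[t^8] = 1·18 + 1·14 + 1·10 = 42.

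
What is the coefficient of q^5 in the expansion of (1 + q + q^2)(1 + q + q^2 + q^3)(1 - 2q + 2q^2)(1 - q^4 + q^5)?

4

(1 + q + q^2) has coefficients 1,1,1 for degrees 0…2.
(1 + q + q^2 + q^3) has coefficients 1,1,1,1,0,0 for degrees 0…5.
Multiplying by (1 - 2q + 2q^2) gives running coefficients 1,-1,1,1,0,2 for degrees 0…5.
Finally multiplying by (1 - q^4 + q^5), the product of all factors after the first has coefficients 1,-1,1,1,-1,4 for degrees 0…5.
[q^5] = 1·4 + 1·(-1) + 1·1 = 4.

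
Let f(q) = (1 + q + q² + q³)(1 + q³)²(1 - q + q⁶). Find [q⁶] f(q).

(1 + q + q² + q³) has coefficients 1,1,1,1 for degrees 0…3.
(1 + q³)² has coefficients 1,0,0,2,0,0,1 for degrees 0…6.
Finally multiplying by (1 - q + q⁶), the product of all factors after the first has coefficients 1,-1,0,2,-2,0,2 for degrees 0…6.
[q⁶] = 1·2 + 1·0 + 1·(-2) + 1·2 = 2.

2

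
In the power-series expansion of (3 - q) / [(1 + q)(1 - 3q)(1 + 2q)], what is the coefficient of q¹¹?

Partial fractions give a closed form: a_n = (-1)·(-1)^n + (6/5)·3^n + (14/5)·(-2)^n.
At n = 11: a_11 = 206843.

206843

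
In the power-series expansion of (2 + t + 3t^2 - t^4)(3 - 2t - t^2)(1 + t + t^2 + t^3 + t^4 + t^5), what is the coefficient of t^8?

-10

(2 + t + 3t^2 - t^4) has coefficients 2,1,3,0,-1 for degrees 0…4.
(3 - 2t - t^2) has coefficients 3,-2,-1,0,0,0,0,0,0 for degrees 0…8.
Finally multiplying by (1 + t + t^2 + t^3 + t^4 + t^5), the product of all factors after the first has coefficients 3,1,0,0,0,0,-3,-1,0 for degrees 0…8.
[t^8] = 2·0 + 1·(-1) + 3·(-3) − 1·0 = -10.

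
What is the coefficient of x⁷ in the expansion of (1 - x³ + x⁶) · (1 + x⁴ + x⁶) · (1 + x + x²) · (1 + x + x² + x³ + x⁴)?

3

(1 - x³ + x⁶) has coefficients 1,0,0,-1,0,0,1 for degrees 0…6.
(1 + x⁴ + x⁶) has coefficients 1,0,0,0,1,0,1,0 for degrees 0…7.
Multiplying by (1 + x + x²) gives running coefficients 1,1,1,0,1,1,2,1 for degrees 0…7.
Finally multiplying by (1 + x + x² + x³ + x⁴), the product of all factors after the first has coefficients 1,2,3,3,4,4,5,5 for degrees 0…7.
[x⁷] = 1·5 − 1·4 + 1·2 = 3.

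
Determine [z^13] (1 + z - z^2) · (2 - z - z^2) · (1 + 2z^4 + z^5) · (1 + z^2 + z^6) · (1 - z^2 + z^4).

(1 + z - z^2) has coefficients 1,1,-1 for degrees 0…2.
(2 - z - z^2) has coefficients 2,-1,-1,0,0,0,0,0,0,0,0,0,0,0 for degrees 0…13.
Multiplying by (1 + 2z^4 + z^5) gives running coefficients 2,-1,-1,0,4,0,-3,-1,0,0,0,0,0,0 for degrees 0…13.
Multiplying by (1 + z^2 + z^6) gives running coefficients 2,-1,1,-1,3,0,3,-2,-4,-1,4,0,-3,-1 for degrees 0…13.
Finally multiplying by (1 - z^2 + z^4), the product of all factors after the first has coefficients 2,-1,-1,0,4,0,1,-3,-4,1,11,-1,-11,-2 for degrees 0…13.
[z^13] = 1·(-2) + 1·(-11) − 1·(-1) = -12.

-12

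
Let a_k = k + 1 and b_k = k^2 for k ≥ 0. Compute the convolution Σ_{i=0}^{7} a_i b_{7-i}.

The convolution is the x^7 coefficient of A(x)B(x).
Σ = 1·49 + 2·36 + 3·25 + 4·16 + 5·9 + 6·4 + 7·1 + 8·0 = 336.

336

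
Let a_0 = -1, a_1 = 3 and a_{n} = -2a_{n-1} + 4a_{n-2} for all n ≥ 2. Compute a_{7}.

3520

The ordinary generating function has denominator 1 + 2x - 4x^2.
Iterating the recurrence: a_0,…,a_{7} = -1, 3, -10, 32, -104, 336, -1088, 3520.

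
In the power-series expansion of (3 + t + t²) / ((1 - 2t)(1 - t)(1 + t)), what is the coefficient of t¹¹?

Partial fractions give a closed form: a_n = (5)·2^n + (-5/2)·1^n + (1/2)·(-1)^n.
At n = 11: a_11 = 10237.

10237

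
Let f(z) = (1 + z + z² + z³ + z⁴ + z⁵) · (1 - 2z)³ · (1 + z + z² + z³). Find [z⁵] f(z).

(1 + z + z² + z³ + z⁴ + z⁵) has coefficients 1,1,1,1,1,1 for degrees 0…5.
(1 - 2z)³ has coefficients 1,-6,12,-8,0,0 for degrees 0…5.
Finally multiplying by (1 + z + z² + z³), the product of all factors after the first has coefficients 1,-5,7,-1,-2,4 for degrees 0…5.
[z⁵] = 1·4 + 1·(-2) + 1·(-1) + 1·7 + 1·(-5) + 1·1 = 4.

4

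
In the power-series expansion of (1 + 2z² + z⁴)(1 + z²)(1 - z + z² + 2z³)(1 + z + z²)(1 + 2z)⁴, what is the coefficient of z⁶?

421

(1 + 2z² + z⁴) has coefficients 1,0,2,0,1 for degrees 0…4.
(1 + z²) has coefficients 1,0,1,0,0,0,0 for degrees 0…6.
Multiplying by (1 - z + z² + 2z³) gives running coefficients 1,-1,2,1,1,2,0 for degrees 0…6.
Multiplying by (1 + z + z²) gives running coefficients 1,0,2,2,4,4,3 for degrees 0…6.
Finally multiplying by (1 + 2z)⁴, the product of all factors after the first has coefficients 1,8,26,50,84,148,227 for degrees 0…6.
[z⁶] = 1·227 + 2·84 + 1·26 = 421.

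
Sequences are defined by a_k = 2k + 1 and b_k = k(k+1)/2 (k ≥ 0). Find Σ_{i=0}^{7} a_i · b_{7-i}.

This is [x^7] in the product of the two ordinary generating functions.
Σ = 1·28 + 3·21 + 5·15 + 7·10 + 9·6 + 11·3 + 13·1 + 15·0 = 336.

336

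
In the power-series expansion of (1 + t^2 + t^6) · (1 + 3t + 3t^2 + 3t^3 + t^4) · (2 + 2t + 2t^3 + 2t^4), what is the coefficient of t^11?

14

(1 + t^2 + t^6) has coefficients 1,0,1,0,0,0,1 for degrees 0…6.
(1 + 3t + 3t^2 + 3t^3 + t^4) has coefficients 1,3,3,3,1,0,0,0,0,0,0,0 for degrees 0…11.
Finally multiplying by (2 + 2t + 2t^3 + 2t^4), the product of all factors after the first has coefficients 2,8,12,14,16,14,12,8,2,0,0,0 for degrees 0…11.
[t^11] = 1·0 + 1·0 + 1·14 = 14.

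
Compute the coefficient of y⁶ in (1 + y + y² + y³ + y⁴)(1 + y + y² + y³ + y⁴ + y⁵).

4

(1 + y + y² + y³ + y⁴) has coefficients 1,1,1,1,1 for degrees 0…4.
(1 + y + y² + y³ + y⁴ + y⁵) has coefficients 1,1,1,1,1,1,0 for degrees 0…6.
[y⁶] = 1·0 + 1·1 + 1·1 + 1·1 + 1·1 = 4.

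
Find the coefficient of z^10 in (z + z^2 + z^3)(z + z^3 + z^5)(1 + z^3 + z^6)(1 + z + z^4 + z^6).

11

(z + z^2 + z^3) has coefficients 0,1,1,1 for degrees 0…3.
(z + z^3 + z^5) has coefficients 0,1,0,1,0,1,0,0,0,0,0 for degrees 0…10.
Multiplying by (1 + z^3 + z^6) gives running coefficients 0,1,0,1,1,1,1,1,1,1,0 for degrees 0…10.
Finally multiplying by (1 + z + z^4 + z^6), the product of all factors after the first has coefficients 0,1,1,1,2,3,2,4,3,4,3 for degrees 0…10.
[z^10] = 1·4 + 1·3 + 1·4 = 11.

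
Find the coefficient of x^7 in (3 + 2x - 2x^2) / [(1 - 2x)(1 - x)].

893

The denominator gives the recurrence a_n = 3a_(n−1) − 2a_(n−2) for n ≥ 3; the numerator fixes a_0 = 3, a_1 = 11, a_2 = 25.
Iterating: 3, 11, 25, 53, 109, 221, 445, 893, so a_7 = 893.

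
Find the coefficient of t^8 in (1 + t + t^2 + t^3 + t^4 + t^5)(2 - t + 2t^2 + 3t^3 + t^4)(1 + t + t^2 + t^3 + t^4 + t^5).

35

(1 + t + t^2 + t^3 + t^4 + t^5) has coefficients 1,1,1,1,1,1 for degrees 0…5.
(2 - t + 2t^2 + 3t^3 + t^4) has coefficients 2,-1,2,3,1,0,0,0,0 for degrees 0…8.
Finally multiplying by (1 + t + t^2 + t^3 + t^4 + t^5), the product of all factors after the first has coefficients 2,1,3,6,7,7,5,6,4 for degrees 0…8.
[t^8] = 1·4 + 1·6 + 1·5 + 1·7 + 1·7 + 1·6 = 35.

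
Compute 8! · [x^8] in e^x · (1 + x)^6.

The EGF product rule gives c_8 = Σ_{k_1+k_2=8} C(8; k_1,k_2) · ∏ g_i(k_i), where e^x gives (1)^k; (1+x)^6 gives the falling factorial (6)_k.
g_1(k) for k = 0…8: 1, 1, 1, 1, 1, 1, 1, 1, 1.
g_2(k) for k = 0…8: 1, 6, 30, 120, 360, 720, 720, 0, 0.
c_8 = Σ_k C(8,k)·g_1(k)·g_2(8−k) = 28·1·720 + 56·1·720 + 70·1·360 + 56·1·120 + 28·1·30 + 8·1·6 + 1·1·1 = 20160 + 40320 + 25200 + 6720 + 840 + 48 + 1 = 93289.

93289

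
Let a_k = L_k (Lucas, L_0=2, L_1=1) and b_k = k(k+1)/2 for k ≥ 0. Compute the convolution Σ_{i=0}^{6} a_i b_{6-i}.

This is [x^6] in the product of the two ordinary generating functions.
Σ = 2·21 + 1·15 + 3·10 + 4·6 + 7·3 + 11·1 + 18·0 = 143.

143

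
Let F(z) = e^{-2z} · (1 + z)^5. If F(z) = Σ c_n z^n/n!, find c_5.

88

The EGF product rule gives c_5 = Σ_{k_1+k_2=5} C(5; k_1,k_2) · ∏ g_i(k_i), where e^{-2z} gives (-2)^k; (1+z)^5 gives the falling factorial (5)_k.
g_1(k) for k = 0…5: 1, -2, 4, -8, 16, -32.
g_2(k) for k = 0…5: 1, 5, 20, 60, 120, 120.
c_5 = Σ_k C(5,k)·g_1(k)·g_2(5−k) = 1·1·120 + 5·(-2)·120 + 10·4·60 + 10·(-8)·20 + 5·16·5 + 1·(-32)·1 = 120 − 1200 + 2400 − 1600 + 400 − 32 = 88.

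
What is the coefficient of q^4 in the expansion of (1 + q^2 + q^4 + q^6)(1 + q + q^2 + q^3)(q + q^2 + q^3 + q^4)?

(1 + q^2 + q^4 + q^6) has coefficients 1,0,1,0,1 for degrees 0…4.
(1 + q + q^2 + q^3) has coefficients 1,1,1,1,0 for degrees 0…4.
Finally multiplying by (q + q^2 + q^3 + q^4), the product of all factors after the first has coefficients 0,1,2,3,4 for degrees 0…4.
[q^4] = 1·4 + 1·2 + 1·0 = 6.

6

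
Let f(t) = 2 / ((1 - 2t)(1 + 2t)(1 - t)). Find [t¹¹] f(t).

Partial fractions give a closed form: a_n = (2)·2^n + (2/3)·(-2)^n + (-2/3)·1^n.
At n = 11: a_11 = 2730.

2730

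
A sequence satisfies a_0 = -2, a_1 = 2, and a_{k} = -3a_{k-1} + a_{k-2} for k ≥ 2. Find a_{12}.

The ordinary generating function has denominator 1 + 3t - t^2.
Iterating the recurrence: a_0,…,a_{12} = -2, 2, -8, 26, -86, 284, -938, 3098, -10232, 33794, -111614, 368636, -1217522.

-1217522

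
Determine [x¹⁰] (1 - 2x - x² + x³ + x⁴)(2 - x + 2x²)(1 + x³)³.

(1 - 2x - x² + x³ + x⁴) has coefficients 1,-2,-1,1,1 for degrees 0…4.
(2 - x + 2x²) has coefficients 2,-1,2,0,0,0,0,0,0,0,0 for degrees 0…10.
Finally multiplying by (1 + x³)³, the product of all factors after the first has coefficients 2,-1,2,6,-3,6,6,-3,6,2,-1 for degrees 0…10.
[x¹⁰] = 1·(-1) − 2·2 − 1·6 + 1·(-3) + 1·6 = -8.

-8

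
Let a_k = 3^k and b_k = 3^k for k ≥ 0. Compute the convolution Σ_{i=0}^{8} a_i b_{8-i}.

59049

This is [x^8] in the product of the two ordinary generating functions.
Σ = 1·6561 + 3·2187 + 9·729 + 27·243 + 81·81 + 243·27 + 729·9 + 2187·3 + 6561·1 = 59049.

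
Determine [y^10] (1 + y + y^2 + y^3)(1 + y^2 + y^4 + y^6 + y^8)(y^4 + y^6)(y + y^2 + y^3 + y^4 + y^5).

(1 + y + y^2 + y^3) has coefficients 1,1,1,1 for degrees 0…3.
(1 + y^2 + y^4 + y^6 + y^8) has coefficients 1,0,1,0,1,0,1,0,1,0,0 for degrees 0…10.
Multiplying by (y^4 + y^6) gives running coefficients 0,0,0,0,1,0,2,0,2,0,2 for degrees 0…10.
Finally multiplying by (y + y^2 + y^3 + y^4 + y^5), the product of all factors after the first has coefficients 0,0,0,0,0,1,1,3,3,5,4 for degrees 0…10.
[y^10] = 1·4 + 1·5 + 1·3 + 1·3 = 15.

15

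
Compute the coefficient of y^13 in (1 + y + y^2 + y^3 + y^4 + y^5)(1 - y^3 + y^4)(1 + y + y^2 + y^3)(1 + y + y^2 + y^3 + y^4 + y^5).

5

(1 + y + y^2 + y^3 + y^4 + y^5) has coefficients 1,1,1,1,1,1 for degrees 0…5.
(1 - y^3 + y^4) has coefficients 1,0,0,-1,1,0,0,0,0,0,0,0,0,0 for degrees 0…13.
Multiplying by (1 + y + y^2 + y^3) gives running coefficients 1,1,1,0,0,0,0,1,0,0,0,0,0,0 for degrees 0…13.
Finally multiplying by (1 + y + y^2 + y^3 + y^4 + y^5), the product of all factors after the first has coefficients 1,2,3,3,3,3,2,2,1,1,1,1,1,0 for degrees 0…13.
[y^13] = 1·0 + 1·1 + 1·1 + 1·1 + 1·1 + 1·1 = 5.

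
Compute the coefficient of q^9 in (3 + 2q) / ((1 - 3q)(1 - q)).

The denominator gives the recurrence a_n = 4a_(n−1) − 3a_(n−2) for n ≥ 2; the numerator fixes a_0 = 3, a_1 = 14.
Iterating: 3, 14, 47, 146, 443, 1334, 4007, 12026, 36083, 108254, so a_9 = 108254.

108254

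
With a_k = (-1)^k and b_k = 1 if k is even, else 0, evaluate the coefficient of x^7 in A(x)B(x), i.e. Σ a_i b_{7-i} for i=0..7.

-4

The convolution is the x^7 coefficient of A(x)B(x).
Σ = 1·0 − 1·1 + 1·0 − 1·1 + 1·0 − 1·1 + 1·0 − 1·1 = -4.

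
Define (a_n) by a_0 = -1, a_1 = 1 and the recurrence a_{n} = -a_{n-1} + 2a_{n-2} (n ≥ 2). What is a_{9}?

341

The ordinary generating function has denominator 1 + z - 2z^2.
Iterating the recurrence: a_0,…,a_{9} = -1, 1, -3, 5, -11, 21, -43, 85, -171, 341.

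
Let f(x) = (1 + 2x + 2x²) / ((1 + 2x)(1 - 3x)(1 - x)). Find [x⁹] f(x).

33392

The denominator gives the recurrence a_n = 2a_(n−1) + 5a_(n−2) − 6a_(n−3) for n ≥ 3; the numerator fixes a_0 = 1, a_1 = 4, a_2 = 15.
Iterating: 1, 4, 15, 44, 139, 408, 1247, 3700, 11187, 33392, so a_9 = 33392.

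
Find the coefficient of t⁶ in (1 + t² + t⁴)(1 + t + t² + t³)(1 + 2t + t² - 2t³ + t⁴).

(1 + t² + t⁴) has coefficients 1,0,1,0,1 for degrees 0…4.
(1 + t + t² + t³) has coefficients 1,1,1,1,0,0,0 for degrees 0…6.
Finally multiplying by (1 + 2t + t² - 2t³ + t⁴), the product of all factors after the first has coefficients 1,3,4,2,2,0,-1 for degrees 0…6.
[t⁶] = 1·(-1) + 1·2 + 1·4 = 5.

5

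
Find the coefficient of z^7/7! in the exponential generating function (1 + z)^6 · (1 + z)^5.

The EGF product rule gives c_7 = Σ_{k_1+k_2=7} C(7; k_1,k_2) · ∏ g_i(k_i), where (1+z)^6 gives the falling factorial (6)_k; (1+z)^5 gives the falling factorial (5)_k.
g_1(k) for k = 0…7: 1, 6, 30, 120, 360, 720, 720, 0.
g_2(k) for k = 0…7: 1, 5, 20, 60, 120, 120, 0, 0.
c_7 = Σ_k C(7,k)·g_1(k)·g_2(7−k) = 21·30·120 + 35·120·120 + 35·360·60 + 21·720·20 + 7·720·5 = 75600 + 504000 + 756000 + 302400 + 25200 = 1663200.

1663200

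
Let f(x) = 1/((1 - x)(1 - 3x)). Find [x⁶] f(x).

1093

The denominator gives the recurrence a_n = 4a_(n−1) − 3a_(n−2) for n ≥ 2; the numerator fixes a_0 = 1, a_1 = 4.
Iterating: 1, 4, 13, 40, 121, 364, 1093, so a_6 = 1093.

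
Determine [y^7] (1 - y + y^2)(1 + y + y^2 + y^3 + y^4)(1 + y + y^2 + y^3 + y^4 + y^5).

4

(1 - y + y^2) has coefficients 1,-1,1 for degrees 0…2.
(1 + y + y^2 + y^3 + y^4) has coefficients 1,1,1,1,1,0,0,0 for degrees 0…7.
Finally multiplying by (1 + y + y^2 + y^3 + y^4 + y^5), the product of all factors after the first has coefficients 1,2,3,4,5,5,4,3 for degrees 0…7.
[y^7] = 1·3 − 1·4 + 1·5 = 4.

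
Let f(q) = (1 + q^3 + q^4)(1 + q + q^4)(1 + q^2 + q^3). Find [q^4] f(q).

(1 + q^3 + q^4) has coefficients 1,0,0,1,1 for degrees 0…4.
(1 + q + q^4) has coefficients 1,1,0,0,1 for degrees 0…4.
Finally multiplying by (1 + q^2 + q^3), the product of all factors after the first has coefficients 1,1,1,2,2 for degrees 0…4.
[q^4] = 1·2 + 1·1 + 1·1 = 4.

4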